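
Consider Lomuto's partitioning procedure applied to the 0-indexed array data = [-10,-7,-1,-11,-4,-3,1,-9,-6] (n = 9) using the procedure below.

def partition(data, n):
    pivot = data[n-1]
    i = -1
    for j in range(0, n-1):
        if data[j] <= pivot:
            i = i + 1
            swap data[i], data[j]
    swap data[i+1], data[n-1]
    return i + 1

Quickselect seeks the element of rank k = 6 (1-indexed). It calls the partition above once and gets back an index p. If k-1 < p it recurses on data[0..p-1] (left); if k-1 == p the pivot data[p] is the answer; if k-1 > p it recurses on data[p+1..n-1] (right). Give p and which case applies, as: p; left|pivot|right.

pivot=-6, i=-1
j=0: -10≤-6, i=0, swap(0,0) ⇒ [-10,-7,-1,-11,-4,-3,1,-9,-6]
j=1: -7≤-6, i=1, swap(1,1) ⇒ [-10,-7,-1,-11,-4,-3,1,-9,-6]
j=2: -1>-6, skip
j=3: -11≤-6, i=2, swap(2,3) ⇒ [-10,-7,-11,-1,-4,-3,1,-9,-6]
j=4: -4>-6, skip
j=5: -3>-6, skip
j=6: 1>-6, skip
j=7: -9≤-6, i=3, swap(3,7) ⇒ [-10,-7,-11,-9,-4,-3,1,-1,-6]
swap(4,8) ⇒ [-10,-7,-11,-9,-6,-3,1,-1,-4]; return 4
p = 4; k-1 = 5 > 4 ⇒ right

4; right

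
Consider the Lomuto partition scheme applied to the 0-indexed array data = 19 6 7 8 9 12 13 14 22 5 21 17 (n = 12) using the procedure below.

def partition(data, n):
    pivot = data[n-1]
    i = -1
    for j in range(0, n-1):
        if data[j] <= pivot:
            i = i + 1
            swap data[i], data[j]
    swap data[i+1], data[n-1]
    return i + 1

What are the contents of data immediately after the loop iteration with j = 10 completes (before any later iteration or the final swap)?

6 7 8 9 12 13 14 5 22 19 21 17

pivot = data[11] = 17; i = -1
j=0: data[0]=19 > 17 → no swap
j=1: data[1]=6 ≤ 17 → i=0, swap data[0],data[1] → 6 19 7 8 9 12 13 14 22 5 21 17
j=2: data[2]=7 ≤ 17 → i=1, swap data[1],data[2] → 6 7 19 8 9 12 13 14 22 5 21 17
j=3: data[3]=8 ≤ 17 → i=2, swap data[2],data[3] → 6 7 8 19 9 12 13 14 22 5 21 17
j=4: data[4]=9 ≤ 17 → i=3, swap data[3],data[4] → 6 7 8 9 19 12 13 14 22 5 21 17
j=5: data[5]=12 ≤ 17 → i=4, swap data[4],data[5] → 6 7 8 9 12 19 13 14 22 5 21 17
j=6: data[6]=13 ≤ 17 → i=5, swap data[5],data[6] → 6 7 8 9 12 13 19 14 22 5 21 17
j=7: data[7]=14 ≤ 17 → i=6, swap data[6],data[7] → 6 7 8 9 12 13 14 19 22 5 21 17
j=8: data[8]=22 > 17 → no swap
j=9: data[9]=5 ≤ 17 → i=7, swap data[7],data[9] → 6 7 8 9 12 13 14 5 22 19 21 17
j=10: data[10]=21 > 17 → no swap
(after j=10) data = 6 7 8 9 12 13 14 5 22 19 21 17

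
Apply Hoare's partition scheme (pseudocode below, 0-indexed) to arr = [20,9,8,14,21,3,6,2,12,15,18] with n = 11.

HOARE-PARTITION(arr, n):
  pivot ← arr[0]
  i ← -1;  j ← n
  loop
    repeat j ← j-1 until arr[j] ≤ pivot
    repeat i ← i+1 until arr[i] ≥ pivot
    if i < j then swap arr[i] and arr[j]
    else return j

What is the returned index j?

8

pivot = arr[0] = 20; i = -1, j = 11
j→10 (arr[10]=18≤20), i→0 (arr[0]=20≥20); i<j, swap → [18,9,8,14,21,3,6,2,12,15,20]
j→9 (arr[9]=15≤20), i→4 (arr[4]=21≥20); i<j, swap → [18,9,8,14,15,3,6,2,12,21,20]
j→8, i→9; i≥j, return j=8. arr = [18,9,8,14,15,3,6,2,12,21,20]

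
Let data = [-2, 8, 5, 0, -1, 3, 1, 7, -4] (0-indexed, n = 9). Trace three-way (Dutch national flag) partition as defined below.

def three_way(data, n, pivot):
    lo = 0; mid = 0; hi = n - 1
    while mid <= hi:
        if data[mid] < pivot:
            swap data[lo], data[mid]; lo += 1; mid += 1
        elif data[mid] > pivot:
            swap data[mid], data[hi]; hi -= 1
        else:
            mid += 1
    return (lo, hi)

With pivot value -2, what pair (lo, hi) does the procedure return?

lo=0 mid=0 hi=8
-2=-2: mid=1
8>-2: swap(1,8), hi=7 ⇒ [-2, -4, 5, 0, -1, 3, 1, 7, 8]
-4<-2: swap(0,1), lo=1 mid=2 ⇒ [-4, -2, 5, 0, -1, 3, 1, 7, 8]
5>-2: swap(2,7), hi=6 ⇒ [-4, -2, 7, 0, -1, 3, 1, 5, 8]
7>-2: swap(2,6), hi=5 ⇒ [-4, -2, 1, 0, -1, 3, 7, 5, 8]
1>-2: swap(2,5), hi=4 ⇒ [-4, -2, 3, 0, -1, 1, 7, 5, 8]
3>-2: swap(2,4), hi=3 ⇒ [-4, -2, -1, 0, 3, 1, 7, 5, 8]
-1>-2: swap(2,3), hi=2 ⇒ [-4, -2, 0, -1, 3, 1, 7, 5, 8]
0>-2: swap(2,2), hi=1 ⇒ [-4, -2, 0, -1, 3, 1, 7, 5, 8]
done. lo=1 hi=1; data=[-4, -2, 0, -1, 3, 1, 7, 5, 8]

(1, 1)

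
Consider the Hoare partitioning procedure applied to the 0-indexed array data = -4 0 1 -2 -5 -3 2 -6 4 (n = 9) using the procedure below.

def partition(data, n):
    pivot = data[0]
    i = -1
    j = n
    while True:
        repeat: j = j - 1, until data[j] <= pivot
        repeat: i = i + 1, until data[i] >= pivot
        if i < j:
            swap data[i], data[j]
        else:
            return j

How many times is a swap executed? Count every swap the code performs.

2

pivot = data[0] = -4; i = -1, j = 9
j→7 (data[7]=-6≤-4), i→0 (data[0]=-4≥-4); i<j, swap → -6 0 1 -2 -5 -3 2 -4 4
j→4 (data[4]=-5≤-4), i→1 (data[1]=0≥-4); i<j, swap → -6 -5 1 -2 0 -3 2 -4 4
j→1, i→2; i≥j, return j=1. data = -6 -5 1 -2 0 -3 2 -4 4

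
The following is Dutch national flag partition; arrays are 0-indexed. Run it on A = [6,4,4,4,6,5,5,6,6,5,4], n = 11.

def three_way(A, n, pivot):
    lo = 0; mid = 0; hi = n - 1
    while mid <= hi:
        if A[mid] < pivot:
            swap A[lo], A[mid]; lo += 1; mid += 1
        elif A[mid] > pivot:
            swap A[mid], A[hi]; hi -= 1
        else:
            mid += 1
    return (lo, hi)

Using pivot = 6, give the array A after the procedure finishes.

lo=0 mid=0 hi=10
6=6: mid=1
4<6: swap(0,1), lo=1 mid=2 ⇒ [4,6,4,4,6,5,5,6,6,5,4]
4<6: swap(1,2), lo=2 mid=3 ⇒ [4,4,6,4,6,5,5,6,6,5,4]
4<6: swap(2,3), lo=3 mid=4 ⇒ [4,4,4,6,6,5,5,6,6,5,4]
6=6: mid=5
5<6: swap(3,5), lo=4 mid=6 ⇒ [4,4,4,5,6,6,5,6,6,5,4]
5<6: swap(4,6), lo=5 mid=7 ⇒ [4,4,4,5,5,6,6,6,6,5,4]
6=6: mid=8
6=6: mid=9
5<6: swap(5,9), lo=6 mid=10 ⇒ [4,4,4,5,5,5,6,6,6,6,4]
4<6: swap(6,10), lo=7 mid=11 ⇒ [4,4,4,5,5,5,4,6,6,6,6]
done. lo=7 hi=10; A=[4,4,4,5,5,5,4,6,6,6,6]

[4,4,4,5,5,5,4,6,6,6,6]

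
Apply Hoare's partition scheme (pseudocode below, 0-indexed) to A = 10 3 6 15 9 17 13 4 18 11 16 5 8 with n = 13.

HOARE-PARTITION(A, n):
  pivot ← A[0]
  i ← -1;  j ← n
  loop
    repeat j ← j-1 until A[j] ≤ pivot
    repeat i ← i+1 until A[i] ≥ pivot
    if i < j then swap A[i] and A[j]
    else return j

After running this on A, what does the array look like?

8 3 6 5 9 4 13 17 18 11 16 15 10

pivot=10
j stops at 12 (8), i stops at 0 (10); swap ⇒ 8 3 6 15 9 17 13 4 18 11 16 5 10
j stops at 11 (5), i stops at 3 (15); swap ⇒ 8 3 6 5 9 17 13 4 18 11 16 15 10
j stops at 7 (4), i stops at 5 (17); swap ⇒ 8 3 6 5 9 4 13 17 18 11 16 15 10
j stops at 5, i stops at 6; i≥j ⇒ return 5. A=8 3 6 5 9 4 13 17 18 11 16 15 10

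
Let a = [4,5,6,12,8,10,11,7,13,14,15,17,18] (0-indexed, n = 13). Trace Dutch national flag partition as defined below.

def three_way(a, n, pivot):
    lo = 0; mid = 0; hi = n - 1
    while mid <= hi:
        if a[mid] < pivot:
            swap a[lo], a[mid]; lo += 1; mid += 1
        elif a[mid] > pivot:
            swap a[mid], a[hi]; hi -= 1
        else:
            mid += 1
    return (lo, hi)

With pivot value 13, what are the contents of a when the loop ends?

lo=0 mid=0 hi=12
4<13: swap(0,0), lo=1 mid=1 ⇒ [4,5,6,12,8,10,11,7,13,14,15,17,18]
5<13: swap(1,1), lo=2 mid=2 ⇒ [4,5,6,12,8,10,11,7,13,14,15,17,18]
6<13: swap(2,2), lo=3 mid=3 ⇒ [4,5,6,12,8,10,11,7,13,14,15,17,18]
12<13: swap(3,3), lo=4 mid=4 ⇒ [4,5,6,12,8,10,11,7,13,14,15,17,18]
8<13: swap(4,4), lo=5 mid=5 ⇒ [4,5,6,12,8,10,11,7,13,14,15,17,18]
10<13: swap(5,5), lo=6 mid=6 ⇒ [4,5,6,12,8,10,11,7,13,14,15,17,18]
11<13: swap(6,6), lo=7 mid=7 ⇒ [4,5,6,12,8,10,11,7,13,14,15,17,18]
7<13: swap(7,7), lo=8 mid=8 ⇒ [4,5,6,12,8,10,11,7,13,14,15,17,18]
13=13: mid=9
14>13: swap(9,12), hi=11 ⇒ [4,5,6,12,8,10,11,7,13,18,15,17,14]
18>13: swap(9,11), hi=10 ⇒ [4,5,6,12,8,10,11,7,13,17,15,18,14]
17>13: swap(9,10), hi=9 ⇒ [4,5,6,12,8,10,11,7,13,15,17,18,14]
15>13: swap(9,9), hi=8 ⇒ [4,5,6,12,8,10,11,7,13,15,17,18,14]
done. lo=8 hi=8; a=[4,5,6,12,8,10,11,7,13,15,17,18,14]

[4,5,6,12,8,10,11,7,13,15,17,18,14]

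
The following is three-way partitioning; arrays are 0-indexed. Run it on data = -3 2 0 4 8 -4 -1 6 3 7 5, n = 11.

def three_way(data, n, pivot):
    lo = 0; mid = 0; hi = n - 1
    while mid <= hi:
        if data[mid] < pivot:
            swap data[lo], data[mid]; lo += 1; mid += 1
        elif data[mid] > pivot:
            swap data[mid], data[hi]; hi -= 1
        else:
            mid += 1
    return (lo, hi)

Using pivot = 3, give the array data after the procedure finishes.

-3 2 0 -1 -4 3 6 8 7 5 4

lo=0 mid=0 hi=10
-3<3: swap(0,0), lo=1 mid=1 ⇒ -3 2 0 4 8 -4 -1 6 3 7 5
2<3: swap(1,1), lo=2 mid=2 ⇒ -3 2 0 4 8 -4 -1 6 3 7 5
0<3: swap(2,2), lo=3 mid=3 ⇒ -3 2 0 4 8 -4 -1 6 3 7 5
4>3: swap(3,10), hi=9 ⇒ -3 2 0 5 8 -4 -1 6 3 7 4
5>3: swap(3,9), hi=8 ⇒ -3 2 0 7 8 -4 -1 6 3 5 4
7>3: swap(3,8), hi=7 ⇒ -3 2 0 3 8 -4 -1 6 7 5 4
3=3: mid=4
8>3: swap(4,7), hi=6 ⇒ -3 2 0 3 6 -4 -1 8 7 5 4
6>3: swap(4,6), hi=5 ⇒ -3 2 0 3 -1 -4 6 8 7 5 4
-1<3: swap(3,4), lo=4 mid=5 ⇒ -3 2 0 -1 3 -4 6 8 7 5 4
-4<3: swap(4,5), lo=5 mid=6 ⇒ -3 2 0 -1 -4 3 6 8 7 5 4
done. lo=5 hi=5; data=-3 2 0 -1 -4 3 6 8 7 5 4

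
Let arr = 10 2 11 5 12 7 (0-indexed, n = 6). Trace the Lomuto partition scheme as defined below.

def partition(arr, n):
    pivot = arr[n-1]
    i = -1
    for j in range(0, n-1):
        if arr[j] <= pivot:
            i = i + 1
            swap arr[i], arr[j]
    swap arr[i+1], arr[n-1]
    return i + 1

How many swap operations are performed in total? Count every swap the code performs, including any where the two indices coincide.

3

pivot=7, i=-1
j=0: 10>7, skip
j=1: 2≤7, i=0, swap(0,1) ⇒ 2 10 11 5 12 7
j=2: 11>7, skip
j=3: 5≤7, i=1, swap(1,3) ⇒ 2 5 11 10 12 7
j=4: 12>7, skip
swap(2,5) ⇒ 2 5 7 10 12 11; return 2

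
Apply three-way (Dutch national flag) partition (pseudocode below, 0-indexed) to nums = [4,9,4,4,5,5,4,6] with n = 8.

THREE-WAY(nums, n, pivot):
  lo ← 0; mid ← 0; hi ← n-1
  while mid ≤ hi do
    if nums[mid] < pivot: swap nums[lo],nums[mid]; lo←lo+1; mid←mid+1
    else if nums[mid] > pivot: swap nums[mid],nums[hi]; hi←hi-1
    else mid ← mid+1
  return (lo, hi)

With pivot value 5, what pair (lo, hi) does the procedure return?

lo=0 mid=0 hi=7
4<5: swap(0,0), lo=1 mid=1 ⇒ [4,9,4,4,5,5,4,6]
9>5: swap(1,7), hi=6 ⇒ [4,6,4,4,5,5,4,9]
6>5: swap(1,6), hi=5 ⇒ [4,4,4,4,5,5,6,9]
4<5: swap(1,1), lo=2 mid=2 ⇒ [4,4,4,4,5,5,6,9]
4<5: swap(2,2), lo=3 mid=3 ⇒ [4,4,4,4,5,5,6,9]
4<5: swap(3,3), lo=4 mid=4 ⇒ [4,4,4,4,5,5,6,9]
5=5: mid=5
5=5: mid=6
done. lo=4 hi=5; nums=[4,4,4,4,5,5,6,9]

(4, 5)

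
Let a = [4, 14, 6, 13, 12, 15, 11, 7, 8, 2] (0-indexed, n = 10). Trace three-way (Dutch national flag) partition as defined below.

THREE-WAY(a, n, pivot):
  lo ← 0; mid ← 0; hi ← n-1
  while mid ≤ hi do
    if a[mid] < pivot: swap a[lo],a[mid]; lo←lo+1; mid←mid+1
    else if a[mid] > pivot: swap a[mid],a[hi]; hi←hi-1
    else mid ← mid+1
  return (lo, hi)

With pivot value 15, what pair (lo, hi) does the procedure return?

pivot = 15; lo=0, mid=0, hi=9
a[mid]=4<15: swap a[0],a[0]; lo=1,mid=1 → [4, 14, 6, 13, 12, 15, 11, 7, 8, 2]
a[mid]=14<15: swap a[1],a[1]; lo=2,mid=2 → [4, 14, 6, 13, 12, 15, 11, 7, 8, 2]
a[mid]=6<15: swap a[2],a[2]; lo=3,mid=3 → [4, 14, 6, 13, 12, 15, 11, 7, 8, 2]
a[mid]=13<15: swap a[3],a[3]; lo=4,mid=4 → [4, 14, 6, 13, 12, 15, 11, 7, 8, 2]
a[mid]=12<15: swap a[4],a[4]; lo=5,mid=5 → [4, 14, 6, 13, 12, 15, 11, 7, 8, 2]
a[mid]=15=15: mid=6
a[mid]=11<15: swap a[5],a[6]; lo=6,mid=7 → [4, 14, 6, 13, 12, 11, 15, 7, 8, 2]
a[mid]=7<15: swap a[6],a[7]; lo=7,mid=8 → [4, 14, 6, 13, 12, 11, 7, 15, 8, 2]
a[mid]=8<15: swap a[7],a[8]; lo=8,mid=9 → [4, 14, 6, 13, 12, 11, 7, 8, 15, 2]
a[mid]=2<15: swap a[8],a[9]; lo=9,mid=10 → [4, 14, 6, 13, 12, 11, 7, 8, 2, 15]
end: lo=9, hi=9; a = [4, 14, 6, 13, 12, 11, 7, 8, 2, 15]

(9, 9)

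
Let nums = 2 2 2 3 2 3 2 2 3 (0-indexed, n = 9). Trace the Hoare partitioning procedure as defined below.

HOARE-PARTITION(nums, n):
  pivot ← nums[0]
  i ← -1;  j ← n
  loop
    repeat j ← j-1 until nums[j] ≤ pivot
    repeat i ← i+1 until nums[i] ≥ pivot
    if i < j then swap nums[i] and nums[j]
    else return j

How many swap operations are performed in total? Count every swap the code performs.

pivot = nums[0] = 2; i = -1, j = 9
j→7 (nums[7]=2≤2), i→0 (nums[0]=2≥2); i<j, swap → 2 2 2 3 2 3 2 2 3
j→6 (nums[6]=2≤2), i→1 (nums[1]=2≥2); i<j, swap → 2 2 2 3 2 3 2 2 3
j→4 (nums[4]=2≤2), i→2 (nums[2]=2≥2); i<j, swap → 2 2 2 3 2 3 2 2 3
j→2, i→3; i≥j, return j=2. nums = 2 2 2 3 2 3 2 2 3

3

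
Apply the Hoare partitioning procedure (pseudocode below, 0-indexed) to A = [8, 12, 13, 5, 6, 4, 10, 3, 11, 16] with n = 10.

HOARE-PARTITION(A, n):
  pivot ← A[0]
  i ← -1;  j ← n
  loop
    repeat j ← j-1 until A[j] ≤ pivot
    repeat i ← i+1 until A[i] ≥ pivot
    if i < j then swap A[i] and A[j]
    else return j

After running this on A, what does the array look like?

[3, 4, 6, 5, 13, 12, 10, 8, 11, 16]

pivot = A[0] = 8; i = -1, j = 10
j→7 (A[7]=3≤8), i→0 (A[0]=8≥8); i<j, swap → [3, 12, 13, 5, 6, 4, 10, 8, 11, 16]
j→5 (A[5]=4≤8), i→1 (A[1]=12≥8); i<j, swap → [3, 4, 13, 5, 6, 12, 10, 8, 11, 16]
j→4 (A[4]=6≤8), i→2 (A[2]=13≥8); i<j, swap → [3, 4, 6, 5, 13, 12, 10, 8, 11, 16]
j→3, i→4; i≥j, return j=3. A = [3, 4, 6, 5, 13, 12, 10, 8, 11, 16]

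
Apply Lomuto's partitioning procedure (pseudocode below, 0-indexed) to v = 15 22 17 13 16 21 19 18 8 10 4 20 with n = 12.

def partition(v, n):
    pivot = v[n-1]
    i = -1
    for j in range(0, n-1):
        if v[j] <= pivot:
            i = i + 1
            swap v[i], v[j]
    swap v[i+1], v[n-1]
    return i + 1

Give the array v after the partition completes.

15 17 13 16 19 18 8 10 4 20 22 21

pivot = v[11] = 20; i = -1
j=0: v[0]=15 ≤ 20 → i=0, swap v[0],v[0] (no change) → 15 22 17 13 16 21 19 18 8 10 4 20
j=1: v[1]=22 > 20 → no swap
j=2: v[2]=17 ≤ 20 → i=1, swap v[1],v[2] → 15 17 22 13 16 21 19 18 8 10 4 20
j=3: v[3]=13 ≤ 20 → i=2, swap v[2],v[3] → 15 17 13 22 16 21 19 18 8 10 4 20
j=4: v[4]=16 ≤ 20 → i=3, swap v[3],v[4] → 15 17 13 16 22 21 19 18 8 10 4 20
j=5: v[5]=21 > 20 → no swap
j=6: v[6]=19 ≤ 20 → i=4, swap v[4],v[6] → 15 17 13 16 19 21 22 18 8 10 4 20
j=7: v[7]=18 ≤ 20 → i=5, swap v[5],v[7] → 15 17 13 16 19 18 22 21 8 10 4 20
j=8: v[8]=8 ≤ 20 → i=6, swap v[6],v[8] → 15 17 13 16 19 18 8 21 22 10 4 20
j=9: v[9]=10 ≤ 20 → i=7, swap v[7],v[9] → 15 17 13 16 19 18 8 10 22 21 4 20
j=10: v[10]=4 ≤ 20 → i=8, swap v[8],v[10] → 15 17 13 16 19 18 8 10 4 21 22 20
final swap v[9],v[11] → 15 17 13 16 19 18 8 10 4 20 22 21; return 9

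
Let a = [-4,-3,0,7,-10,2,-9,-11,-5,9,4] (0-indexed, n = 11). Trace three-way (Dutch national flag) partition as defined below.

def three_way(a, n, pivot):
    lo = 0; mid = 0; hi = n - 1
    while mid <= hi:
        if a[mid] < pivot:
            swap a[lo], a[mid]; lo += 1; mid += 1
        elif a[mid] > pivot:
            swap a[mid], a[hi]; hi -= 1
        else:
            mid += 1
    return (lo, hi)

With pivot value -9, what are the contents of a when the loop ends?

[-11,-10,-9,7,2,0,-3,-5,9,4,-4]

pivot = -9; lo=0, mid=0, hi=10
a[mid]=-4>-9: swap a[0],a[10]; hi=9 → [4,-3,0,7,-10,2,-9,-11,-5,9,-4]
a[mid]=4>-9: swap a[0],a[9]; hi=8 → [9,-3,0,7,-10,2,-9,-11,-5,4,-4]
a[mid]=9>-9: swap a[0],a[8]; hi=7 → [-5,-3,0,7,-10,2,-9,-11,9,4,-4]
a[mid]=-5>-9: swap a[0],a[7]; hi=6 → [-11,-3,0,7,-10,2,-9,-5,9,4,-4]
a[mid]=-11<-9: swap a[0],a[0]; lo=1,mid=1 → [-11,-3,0,7,-10,2,-9,-5,9,4,-4]
a[mid]=-3>-9: swap a[1],a[6]; hi=5 → [-11,-9,0,7,-10,2,-3,-5,9,4,-4]
a[mid]=-9=-9: mid=2
a[mid]=0>-9: swap a[2],a[5]; hi=4 → [-11,-9,2,7,-10,0,-3,-5,9,4,-4]
a[mid]=2>-9: swap a[2],a[4]; hi=3 → [-11,-9,-10,7,2,0,-3,-5,9,4,-4]
a[mid]=-10<-9: swap a[1],a[2]; lo=2,mid=3 → [-11,-10,-9,7,2,0,-3,-5,9,4,-4]
a[mid]=7>-9: swap a[3],a[3]; hi=2 → [-11,-10,-9,7,2,0,-3,-5,9,4,-4]
end: lo=2, hi=2; a = [-11,-10,-9,7,2,0,-3,-5,9,4,-4]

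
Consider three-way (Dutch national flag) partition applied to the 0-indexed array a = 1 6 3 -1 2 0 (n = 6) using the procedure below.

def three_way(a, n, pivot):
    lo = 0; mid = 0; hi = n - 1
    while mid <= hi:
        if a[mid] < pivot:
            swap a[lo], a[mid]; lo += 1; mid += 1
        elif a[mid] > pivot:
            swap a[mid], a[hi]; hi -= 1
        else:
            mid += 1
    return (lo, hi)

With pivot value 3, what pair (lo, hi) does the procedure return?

(4, 4)

lo=0 mid=0 hi=5
1<3: swap(0,0), lo=1 mid=1 ⇒ 1 6 3 -1 2 0
6>3: swap(1,5), hi=4 ⇒ 1 0 3 -1 2 6
0<3: swap(1,1), lo=2 mid=2 ⇒ 1 0 3 -1 2 6
3=3: mid=3
-1<3: swap(2,3), lo=3 mid=4 ⇒ 1 0 -1 3 2 6
2<3: swap(3,4), lo=4 mid=5 ⇒ 1 0 -1 2 3 6
done. lo=4 hi=4; a=1 0 -1 2 3 6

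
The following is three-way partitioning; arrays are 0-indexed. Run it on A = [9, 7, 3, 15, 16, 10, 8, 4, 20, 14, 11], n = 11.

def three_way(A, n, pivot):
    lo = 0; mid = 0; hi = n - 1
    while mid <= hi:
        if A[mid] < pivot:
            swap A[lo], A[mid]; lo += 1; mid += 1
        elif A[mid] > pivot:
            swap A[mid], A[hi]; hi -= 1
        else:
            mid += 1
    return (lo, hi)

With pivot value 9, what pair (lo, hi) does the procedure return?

pivot = 9; lo=0, mid=0, hi=10
A[mid]=9=9: mid=1
A[mid]=7<9: swap A[0],A[1]; lo=1,mid=2 → [7, 9, 3, 15, 16, 10, 8, 4, 20, 14, 11]
A[mid]=3<9: swap A[1],A[2]; lo=2,mid=3 → [7, 3, 9, 15, 16, 10, 8, 4, 20, 14, 11]
A[mid]=15>9: swap A[3],A[10]; hi=9 → [7, 3, 9, 11, 16, 10, 8, 4, 20, 14, 15]
A[mid]=11>9: swap A[3],A[9]; hi=8 → [7, 3, 9, 14, 16, 10, 8, 4, 20, 11, 15]
A[mid]=14>9: swap A[3],A[8]; hi=7 → [7, 3, 9, 20, 16, 10, 8, 4, 14, 11, 15]
A[mid]=20>9: swap A[3],A[7]; hi=6 → [7, 3, 9, 4, 16, 10, 8, 20, 14, 11, 15]
A[mid]=4<9: swap A[2],A[3]; lo=3,mid=4 → [7, 3, 4, 9, 16, 10, 8, 20, 14, 11, 15]
A[mid]=16>9: swap A[4],A[6]; hi=5 → [7, 3, 4, 9, 8, 10, 16, 20, 14, 11, 15]
A[mid]=8<9: swap A[3],A[4]; lo=4,mid=5 → [7, 3, 4, 8, 9, 10, 16, 20, 14, 11, 15]
A[mid]=10>9: swap A[5],A[5]; hi=4 → [7, 3, 4, 8, 9, 10, 16, 20, 14, 11, 15]
end: lo=4, hi=4; A = [7, 3, 4, 8, 9, 10, 16, 20, 14, 11, 15]

(4, 4)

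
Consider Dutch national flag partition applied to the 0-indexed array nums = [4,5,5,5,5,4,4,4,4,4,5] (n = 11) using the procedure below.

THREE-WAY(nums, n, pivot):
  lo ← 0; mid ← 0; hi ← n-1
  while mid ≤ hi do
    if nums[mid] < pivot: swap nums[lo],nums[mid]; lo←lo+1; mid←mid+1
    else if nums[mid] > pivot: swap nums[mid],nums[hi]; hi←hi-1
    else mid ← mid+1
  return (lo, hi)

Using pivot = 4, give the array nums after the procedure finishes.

[4,4,4,4,4,4,5,5,5,5,5]

pivot = 4; lo=0, mid=0, hi=10
nums[mid]=4=4: mid=1
nums[mid]=5>4: swap nums[1],nums[10]; hi=9 → [4,5,5,5,5,4,4,4,4,4,5]
nums[mid]=5>4: swap nums[1],nums[9]; hi=8 → [4,4,5,5,5,4,4,4,4,5,5]
nums[mid]=4=4: mid=2
nums[mid]=5>4: swap nums[2],nums[8]; hi=7 → [4,4,4,5,5,4,4,4,5,5,5]
nums[mid]=4=4: mid=3
nums[mid]=5>4: swap nums[3],nums[7]; hi=6 → [4,4,4,4,5,4,4,5,5,5,5]
nums[mid]=4=4: mid=4
nums[mid]=5>4: swap nums[4],nums[6]; hi=5 → [4,4,4,4,4,4,5,5,5,5,5]
nums[mid]=4=4: mid=5
nums[mid]=4=4: mid=6
end: lo=0, hi=5; nums = [4,4,4,4,4,4,5,5,5,5,5]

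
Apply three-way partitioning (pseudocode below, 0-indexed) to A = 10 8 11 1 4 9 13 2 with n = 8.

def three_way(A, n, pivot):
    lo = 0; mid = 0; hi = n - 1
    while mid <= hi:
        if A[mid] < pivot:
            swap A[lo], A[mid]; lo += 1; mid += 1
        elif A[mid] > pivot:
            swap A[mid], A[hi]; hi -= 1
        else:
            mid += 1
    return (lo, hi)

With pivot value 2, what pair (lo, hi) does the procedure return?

pivot = 2; lo=0, mid=0, hi=7
A[mid]=10>2: swap A[0],A[7]; hi=6 → 2 8 11 1 4 9 13 10
A[mid]=2=2: mid=1
A[mid]=8>2: swap A[1],A[6]; hi=5 → 2 13 11 1 4 9 8 10
A[mid]=13>2: swap A[1],A[5]; hi=4 → 2 9 11 1 4 13 8 10
A[mid]=9>2: swap A[1],A[4]; hi=3 → 2 4 11 1 9 13 8 10
A[mid]=4>2: swap A[1],A[3]; hi=2 → 2 1 11 4 9 13 8 10
A[mid]=1<2: swap A[0],A[1]; lo=1,mid=2 → 1 2 11 4 9 13 8 10
A[mid]=11>2: swap A[2],A[2]; hi=1 → 1 2 11 4 9 13 8 10
end: lo=1, hi=1; A = 1 2 11 4 9 13 8 10

(1, 1)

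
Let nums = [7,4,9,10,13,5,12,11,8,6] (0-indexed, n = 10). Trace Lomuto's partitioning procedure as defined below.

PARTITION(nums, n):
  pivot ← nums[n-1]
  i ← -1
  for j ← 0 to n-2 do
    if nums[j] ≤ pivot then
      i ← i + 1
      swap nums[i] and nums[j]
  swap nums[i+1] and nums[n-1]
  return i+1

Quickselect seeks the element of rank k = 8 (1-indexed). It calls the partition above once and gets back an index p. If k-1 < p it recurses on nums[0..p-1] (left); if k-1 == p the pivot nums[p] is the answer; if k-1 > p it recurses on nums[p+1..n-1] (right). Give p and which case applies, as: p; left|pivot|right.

2; right

pivot=6, i=-1
j=0: 7>6, skip
j=1: 4≤6, i=0, swap(0,1) ⇒ [4,7,9,10,13,5,12,11,8,6]
j=2: 9>6, skip
j=3: 10>6, skip
j=4: 13>6, skip
j=5: 5≤6, i=1, swap(1,5) ⇒ [4,5,9,10,13,7,12,11,8,6]
j=6: 12>6, skip
j=7: 11>6, skip
j=8: 8>6, skip
swap(2,9) ⇒ [4,5,6,10,13,7,12,11,8,9]; return 2
p = 2; k-1 = 7 > 2 ⇒ right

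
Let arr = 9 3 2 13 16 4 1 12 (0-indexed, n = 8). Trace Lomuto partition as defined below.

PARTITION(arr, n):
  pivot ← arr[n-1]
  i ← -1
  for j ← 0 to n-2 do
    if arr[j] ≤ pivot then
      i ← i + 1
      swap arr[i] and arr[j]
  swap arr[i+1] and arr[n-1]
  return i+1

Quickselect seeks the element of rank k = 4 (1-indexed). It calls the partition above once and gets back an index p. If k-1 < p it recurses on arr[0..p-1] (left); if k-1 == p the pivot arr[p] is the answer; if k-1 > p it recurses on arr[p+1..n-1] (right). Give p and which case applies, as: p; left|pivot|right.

pivot = arr[7] = 12; i = -1
j=0: arr[0]=9 ≤ 12 → i=0, swap arr[0],arr[0] (no change) → 9 3 2 13 16 4 1 12
j=1: arr[1]=3 ≤ 12 → i=1, swap arr[1],arr[1] (no change) → 9 3 2 13 16 4 1 12
j=2: arr[2]=2 ≤ 12 → i=2, swap arr[2],arr[2] (no change) → 9 3 2 13 16 4 1 12
j=3: arr[3]=13 > 12 → no swap
j=4: arr[4]=16 > 12 → no swap
j=5: arr[5]=4 ≤ 12 → i=3, swap arr[3],arr[5] → 9 3 2 4 16 13 1 12
j=6: arr[6]=1 ≤ 12 → i=4, swap arr[4],arr[6] → 9 3 2 4 1 13 16 12
final swap arr[5],arr[7] → 9 3 2 4 1 12 16 13; return 5
p = 5; k-1 = 3 < 5 ⇒ left

5; left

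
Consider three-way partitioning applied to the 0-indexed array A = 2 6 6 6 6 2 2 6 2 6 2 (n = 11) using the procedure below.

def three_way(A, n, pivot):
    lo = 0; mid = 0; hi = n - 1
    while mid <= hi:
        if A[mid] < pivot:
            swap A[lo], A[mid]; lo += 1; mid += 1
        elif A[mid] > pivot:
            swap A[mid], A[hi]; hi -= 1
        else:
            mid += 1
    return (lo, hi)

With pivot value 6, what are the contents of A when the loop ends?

lo=0 mid=0 hi=10
2<6: swap(0,0), lo=1 mid=1 ⇒ 2 6 6 6 6 2 2 6 2 6 2
6=6: mid=2
6=6: mid=3
6=6: mid=4
6=6: mid=5
2<6: swap(1,5), lo=2 mid=6 ⇒ 2 2 6 6 6 6 2 6 2 6 2
2<6: swap(2,6), lo=3 mid=7 ⇒ 2 2 2 6 6 6 6 6 2 6 2
6=6: mid=8
2<6: swap(3,8), lo=4 mid=9 ⇒ 2 2 2 2 6 6 6 6 6 6 2
6=6: mid=10
2<6: swap(4,10), lo=5 mid=11 ⇒ 2 2 2 2 2 6 6 6 6 6 6
done. lo=5 hi=10; A=2 2 2 2 2 6 6 6 6 6 6

2 2 2 2 2 6 6 6 6 6 6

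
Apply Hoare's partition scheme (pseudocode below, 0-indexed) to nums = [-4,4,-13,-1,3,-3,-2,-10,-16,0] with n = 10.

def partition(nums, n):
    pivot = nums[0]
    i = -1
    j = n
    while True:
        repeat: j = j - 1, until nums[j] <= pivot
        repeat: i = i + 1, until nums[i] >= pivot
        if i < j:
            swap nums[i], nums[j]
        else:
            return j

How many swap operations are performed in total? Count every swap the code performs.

2

pivot=-4
j stops at 8 (-16), i stops at 0 (-4); swap ⇒ [-16,4,-13,-1,3,-3,-2,-10,-4,0]
j stops at 7 (-10), i stops at 1 (4); swap ⇒ [-16,-10,-13,-1,3,-3,-2,4,-4,0]
j stops at 2, i stops at 3; i≥j ⇒ return 2. nums=[-16,-10,-13,-1,3,-3,-2,4,-4,0]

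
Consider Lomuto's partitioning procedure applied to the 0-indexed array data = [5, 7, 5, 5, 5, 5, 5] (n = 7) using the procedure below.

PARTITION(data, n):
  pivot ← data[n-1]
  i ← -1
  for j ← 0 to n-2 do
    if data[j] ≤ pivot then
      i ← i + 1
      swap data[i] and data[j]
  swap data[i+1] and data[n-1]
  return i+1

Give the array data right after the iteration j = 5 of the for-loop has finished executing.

[5, 5, 5, 5, 5, 7, 5]

pivot=5, i=-1
j=0: 5≤5, i=0, swap(0,0) ⇒ [5, 7, 5, 5, 5, 5, 5]
j=1: 7>5, skip
j=2: 5≤5, i=1, swap(1,2) ⇒ [5, 5, 7, 5, 5, 5, 5]
j=3: 5≤5, i=2, swap(2,3) ⇒ [5, 5, 5, 7, 5, 5, 5]
j=4: 5≤5, i=3, swap(3,4) ⇒ [5, 5, 5, 5, 7, 5, 5]
j=5: 5≤5, i=4, swap(4,5) ⇒ [5, 5, 5, 5, 5, 7, 5]
(after j=5) data = [5, 5, 5, 5, 5, 7, 5]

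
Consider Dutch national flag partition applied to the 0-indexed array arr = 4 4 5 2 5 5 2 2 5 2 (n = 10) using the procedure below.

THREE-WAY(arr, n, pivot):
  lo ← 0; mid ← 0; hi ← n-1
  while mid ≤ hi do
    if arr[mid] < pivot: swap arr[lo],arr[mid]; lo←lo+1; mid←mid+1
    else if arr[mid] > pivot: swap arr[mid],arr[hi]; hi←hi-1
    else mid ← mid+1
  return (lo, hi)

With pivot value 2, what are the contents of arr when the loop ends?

pivot = 2; lo=0, mid=0, hi=9
arr[mid]=4>2: swap arr[0],arr[9]; hi=8 → 2 4 5 2 5 5 2 2 5 4
arr[mid]=2=2: mid=1
arr[mid]=4>2: swap arr[1],arr[8]; hi=7 → 2 5 5 2 5 5 2 2 4 4
arr[mid]=5>2: swap arr[1],arr[7]; hi=6 → 2 2 5 2 5 5 2 5 4 4
arr[mid]=2=2: mid=2
arr[mid]=5>2: swap arr[2],arr[6]; hi=5 → 2 2 2 2 5 5 5 5 4 4
arr[mid]=2=2: mid=3
arr[mid]=2=2: mid=4
arr[mid]=5>2: swap arr[4],arr[5]; hi=4 → 2 2 2 2 5 5 5 5 4 4
arr[mid]=5>2: swap arr[4],arr[4]; hi=3 → 2 2 2 2 5 5 5 5 4 4
end: lo=0, hi=3; arr = 2 2 2 2 5 5 5 5 4 4

2 2 2 2 5 5 5 5 4 4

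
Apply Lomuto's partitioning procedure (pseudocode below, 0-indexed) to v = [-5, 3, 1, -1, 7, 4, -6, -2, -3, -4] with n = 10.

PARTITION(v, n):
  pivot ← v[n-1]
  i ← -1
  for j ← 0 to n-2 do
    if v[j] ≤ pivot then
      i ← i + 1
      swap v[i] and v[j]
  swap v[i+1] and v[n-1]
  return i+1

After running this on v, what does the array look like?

pivot = v[9] = -4; i = -1
j=0: v[0]=-5 ≤ -4 → i=0, swap v[0],v[0] (no change) → [-5, 3, 1, -1, 7, 4, -6, -2, -3, -4]
j=1: v[1]=3 > -4 → no swap
j=2: v[2]=1 > -4 → no swap
j=3: v[3]=-1 > -4 → no swap
j=4: v[4]=7 > -4 → no swap
j=5: v[5]=4 > -4 → no swap
j=6: v[6]=-6 ≤ -4 → i=1, swap v[1],v[6] → [-5, -6, 1, -1, 7, 4, 3, -2, -3, -4]
j=7: v[7]=-2 > -4 → no swap
j=8: v[8]=-3 > -4 → no swap
final swap v[2],v[9] → [-5, -6, -4, -1, 7, 4, 3, -2, -3, 1]; return 2

[-5, -6, -4, -1, 7, 4, 3, -2, -3, 1]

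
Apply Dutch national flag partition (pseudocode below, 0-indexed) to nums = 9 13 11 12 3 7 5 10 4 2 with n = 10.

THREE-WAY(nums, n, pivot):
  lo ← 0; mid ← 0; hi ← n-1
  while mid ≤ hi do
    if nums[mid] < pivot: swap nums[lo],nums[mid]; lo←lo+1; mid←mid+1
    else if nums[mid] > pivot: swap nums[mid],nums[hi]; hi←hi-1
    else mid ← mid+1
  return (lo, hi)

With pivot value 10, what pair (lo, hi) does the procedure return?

pivot = 10; lo=0, mid=0, hi=9
nums[mid]=9<10: swap nums[0],nums[0]; lo=1,mid=1 → 9 13 11 12 3 7 5 10 4 2
nums[mid]=13>10: swap nums[1],nums[9]; hi=8 → 9 2 11 12 3 7 5 10 4 13
nums[mid]=2<10: swap nums[1],nums[1]; lo=2,mid=2 → 9 2 11 12 3 7 5 10 4 13
nums[mid]=11>10: swap nums[2],nums[8]; hi=7 → 9 2 4 12 3 7 5 10 11 13
nums[mid]=4<10: swap nums[2],nums[2]; lo=3,mid=3 → 9 2 4 12 3 7 5 10 11 13
nums[mid]=12>10: swap nums[3],nums[7]; hi=6 → 9 2 4 10 3 7 5 12 11 13
nums[mid]=10=10: mid=4
nums[mid]=3<10: swap nums[3],nums[4]; lo=4,mid=5 → 9 2 4 3 10 7 5 12 11 13
nums[mid]=7<10: swap nums[4],nums[5]; lo=5,mid=6 → 9 2 4 3 7 10 5 12 11 13
nums[mid]=5<10: swap nums[5],nums[6]; lo=6,mid=7 → 9 2 4 3 7 5 10 12 11 13
end: lo=6, hi=6; nums = 9 2 4 3 7 5 10 12 11 13

(6, 6)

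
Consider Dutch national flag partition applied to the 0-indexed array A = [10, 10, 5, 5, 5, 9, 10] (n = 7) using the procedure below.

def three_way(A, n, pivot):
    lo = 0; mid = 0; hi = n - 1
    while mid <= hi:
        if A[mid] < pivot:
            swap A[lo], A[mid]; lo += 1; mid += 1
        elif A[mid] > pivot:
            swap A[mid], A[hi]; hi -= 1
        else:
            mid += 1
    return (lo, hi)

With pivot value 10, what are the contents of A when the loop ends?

pivot = 10; lo=0, mid=0, hi=6
A[mid]=10=10: mid=1
A[mid]=10=10: mid=2
A[mid]=5<10: swap A[0],A[2]; lo=1,mid=3 → [5, 10, 10, 5, 5, 9, 10]
A[mid]=5<10: swap A[1],A[3]; lo=2,mid=4 → [5, 5, 10, 10, 5, 9, 10]
A[mid]=5<10: swap A[2],A[4]; lo=3,mid=5 → [5, 5, 5, 10, 10, 9, 10]
A[mid]=9<10: swap A[3],A[5]; lo=4,mid=6 → [5, 5, 5, 9, 10, 10, 10]
A[mid]=10=10: mid=7
end: lo=4, hi=6; A = [5, 5, 5, 9, 10, 10, 10]

[5, 5, 5, 9, 10, 10, 10]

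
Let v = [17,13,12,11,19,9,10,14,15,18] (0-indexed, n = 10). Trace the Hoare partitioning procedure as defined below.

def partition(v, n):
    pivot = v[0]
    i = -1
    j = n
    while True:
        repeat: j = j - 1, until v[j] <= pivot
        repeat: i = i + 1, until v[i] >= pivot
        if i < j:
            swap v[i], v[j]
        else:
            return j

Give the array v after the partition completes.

[15,13,12,11,14,9,10,19,17,18]

pivot = v[0] = 17; i = -1, j = 10
j→8 (v[8]=15≤17), i→0 (v[0]=17≥17); i<j, swap → [15,13,12,11,19,9,10,14,17,18]
j→7 (v[7]=14≤17), i→4 (v[4]=19≥17); i<j, swap → [15,13,12,11,14,9,10,19,17,18]
j→6, i→7; i≥j, return j=6. v = [15,13,12,11,14,9,10,19,17,18]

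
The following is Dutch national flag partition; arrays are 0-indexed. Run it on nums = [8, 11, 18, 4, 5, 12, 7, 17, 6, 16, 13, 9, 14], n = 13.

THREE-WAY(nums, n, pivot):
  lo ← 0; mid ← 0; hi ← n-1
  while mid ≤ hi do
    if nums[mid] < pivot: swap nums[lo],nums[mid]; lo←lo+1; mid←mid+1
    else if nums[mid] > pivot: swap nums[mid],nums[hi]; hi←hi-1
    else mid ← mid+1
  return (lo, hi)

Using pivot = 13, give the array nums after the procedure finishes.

lo=0 mid=0 hi=12
8<13: swap(0,0), lo=1 mid=1 ⇒ [8, 11, 18, 4, 5, 12, 7, 17, 6, 16, 13, 9, 14]
11<13: swap(1,1), lo=2 mid=2 ⇒ [8, 11, 18, 4, 5, 12, 7, 17, 6, 16, 13, 9, 14]
18>13: swap(2,12), hi=11 ⇒ [8, 11, 14, 4, 5, 12, 7, 17, 6, 16, 13, 9, 18]
14>13: swap(2,11), hi=10 ⇒ [8, 11, 9, 4, 5, 12, 7, 17, 6, 16, 13, 14, 18]
9<13: swap(2,2), lo=3 mid=3 ⇒ [8, 11, 9, 4, 5, 12, 7, 17, 6, 16, 13, 14, 18]
4<13: swap(3,3), lo=4 mid=4 ⇒ [8, 11, 9, 4, 5, 12, 7, 17, 6, 16, 13, 14, 18]
5<13: swap(4,4), lo=5 mid=5 ⇒ [8, 11, 9, 4, 5, 12, 7, 17, 6, 16, 13, 14, 18]
12<13: swap(5,5), lo=6 mid=6 ⇒ [8, 11, 9, 4, 5, 12, 7, 17, 6, 16, 13, 14, 18]
7<13: swap(6,6), lo=7 mid=7 ⇒ [8, 11, 9, 4, 5, 12, 7, 17, 6, 16, 13, 14, 18]
17>13: swap(7,10), hi=9 ⇒ [8, 11, 9, 4, 5, 12, 7, 13, 6, 16, 17, 14, 18]
13=13: mid=8
6<13: swap(7,8), lo=8 mid=9 ⇒ [8, 11, 9, 4, 5, 12, 7, 6, 13, 16, 17, 14, 18]
16>13: swap(9,9), hi=8 ⇒ [8, 11, 9, 4, 5, 12, 7, 6, 13, 16, 17, 14, 18]
done. lo=8 hi=8; nums=[8, 11, 9, 4, 5, 12, 7, 6, 13, 16, 17, 14, 18]

[8, 11, 9, 4, 5, 12, 7, 6, 13, 16, 17, 14, 18]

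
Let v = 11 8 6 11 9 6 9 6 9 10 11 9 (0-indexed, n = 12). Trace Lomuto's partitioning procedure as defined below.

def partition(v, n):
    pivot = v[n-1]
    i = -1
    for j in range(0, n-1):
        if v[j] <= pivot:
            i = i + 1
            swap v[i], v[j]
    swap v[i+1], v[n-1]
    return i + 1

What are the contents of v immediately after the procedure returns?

8 6 9 6 9 6 9 9 11 10 11 11

pivot = v[11] = 9; i = -1
j=0: v[0]=11 > 9 → no swap
j=1: v[1]=8 ≤ 9 → i=0, swap v[0],v[1] → 8 11 6 11 9 6 9 6 9 10 11 9
j=2: v[2]=6 ≤ 9 → i=1, swap v[1],v[2] → 8 6 11 11 9 6 9 6 9 10 11 9
j=3: v[3]=11 > 9 → no swap
j=4: v[4]=9 ≤ 9 → i=2, swap v[2],v[4] → 8 6 9 11 11 6 9 6 9 10 11 9
j=5: v[5]=6 ≤ 9 → i=3, swap v[3],v[5] → 8 6 9 6 11 11 9 6 9 10 11 9
j=6: v[6]=9 ≤ 9 → i=4, swap v[4],v[6] → 8 6 9 6 9 11 11 6 9 10 11 9
j=7: v[7]=6 ≤ 9 → i=5, swap v[5],v[7] → 8 6 9 6 9 6 11 11 9 10 11 9
j=8: v[8]=9 ≤ 9 → i=6, swap v[6],v[8] → 8 6 9 6 9 6 9 11 11 10 11 9
j=9: v[9]=10 > 9 → no swap
j=10: v[10]=11 > 9 → no swap
final swap v[7],v[11] → 8 6 9 6 9 6 9 9 11 10 11 11; return 7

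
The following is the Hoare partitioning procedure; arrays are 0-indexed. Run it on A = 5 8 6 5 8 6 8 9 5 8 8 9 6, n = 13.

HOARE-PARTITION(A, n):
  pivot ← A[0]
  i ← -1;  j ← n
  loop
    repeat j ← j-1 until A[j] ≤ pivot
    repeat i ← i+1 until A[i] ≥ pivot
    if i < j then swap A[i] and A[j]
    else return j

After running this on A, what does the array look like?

5 5 6 8 8 6 8 9 5 8 8 9 6

pivot = A[0] = 5; i = -1, j = 13
j→8 (A[8]=5≤5), i→0 (A[0]=5≥5); i<j, swap → 5 8 6 5 8 6 8 9 5 8 8 9 6
j→3 (A[3]=5≤5), i→1 (A[1]=8≥5); i<j, swap → 5 5 6 8 8 6 8 9 5 8 8 9 6
j→1, i→2; i≥j, return j=1. A = 5 5 6 8 8 6 8 9 5 8 8 9 6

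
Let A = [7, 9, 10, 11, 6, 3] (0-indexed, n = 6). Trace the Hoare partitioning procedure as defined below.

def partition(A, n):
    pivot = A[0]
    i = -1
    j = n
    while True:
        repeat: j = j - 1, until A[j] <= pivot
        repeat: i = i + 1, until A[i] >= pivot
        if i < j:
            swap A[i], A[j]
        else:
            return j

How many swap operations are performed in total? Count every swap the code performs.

pivot = A[0] = 7; i = -1, j = 6
j→5 (A[5]=3≤7), i→0 (A[0]=7≥7); i<j, swap → [3, 9, 10, 11, 6, 7]
j→4 (A[4]=6≤7), i→1 (A[1]=9≥7); i<j, swap → [3, 6, 10, 11, 9, 7]
j→1, i→2; i≥j, return j=1. A = [3, 6, 10, 11, 9, 7]

2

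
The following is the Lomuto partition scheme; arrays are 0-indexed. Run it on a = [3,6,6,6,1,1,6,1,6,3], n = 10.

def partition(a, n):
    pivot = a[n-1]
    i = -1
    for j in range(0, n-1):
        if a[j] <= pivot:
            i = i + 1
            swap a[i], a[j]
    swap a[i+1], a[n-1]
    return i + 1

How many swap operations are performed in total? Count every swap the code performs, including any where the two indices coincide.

5

pivot = a[9] = 3; i = -1
j=0: a[0]=3 ≤ 3 → i=0, swap a[0],a[0] (no change) → [3,6,6,6,1,1,6,1,6,3]
j=1: a[1]=6 > 3 → no swap
j=2: a[2]=6 > 3 → no swap
j=3: a[3]=6 > 3 → no swap
j=4: a[4]=1 ≤ 3 → i=1, swap a[1],a[4] → [3,1,6,6,6,1,6,1,6,3]
j=5: a[5]=1 ≤ 3 → i=2, swap a[2],a[5] → [3,1,1,6,6,6,6,1,6,3]
j=6: a[6]=6 > 3 → no swap
j=7: a[7]=1 ≤ 3 → i=3, swap a[3],a[7] → [3,1,1,1,6,6,6,6,6,3]
j=8: a[8]=6 > 3 → no swap
final swap a[4],a[9] → [3,1,1,1,3,6,6,6,6,6]; return 4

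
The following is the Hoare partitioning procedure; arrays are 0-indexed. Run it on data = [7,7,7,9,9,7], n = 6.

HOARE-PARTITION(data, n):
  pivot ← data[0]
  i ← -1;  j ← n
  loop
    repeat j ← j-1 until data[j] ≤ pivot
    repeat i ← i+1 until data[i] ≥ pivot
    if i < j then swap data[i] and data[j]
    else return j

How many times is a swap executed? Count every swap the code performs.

2

pivot=7
j stops at 5 (7), i stops at 0 (7); swap ⇒ [7,7,7,9,9,7]
j stops at 2 (7), i stops at 1 (7); swap ⇒ [7,7,7,9,9,7]
j stops at 1, i stops at 2; i≥j ⇒ return 1. data=[7,7,7,9,9,7]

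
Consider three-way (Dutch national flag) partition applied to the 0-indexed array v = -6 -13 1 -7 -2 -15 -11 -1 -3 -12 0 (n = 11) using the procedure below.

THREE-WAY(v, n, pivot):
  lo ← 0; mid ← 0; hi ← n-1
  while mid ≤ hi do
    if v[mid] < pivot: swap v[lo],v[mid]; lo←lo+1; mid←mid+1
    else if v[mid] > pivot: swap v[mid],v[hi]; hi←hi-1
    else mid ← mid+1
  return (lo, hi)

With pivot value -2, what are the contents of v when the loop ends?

-6 -13 -12 -7 -15 -11 -3 -2 -1 0 1

lo=0 mid=0 hi=10
-6<-2: swap(0,0), lo=1 mid=1 ⇒ -6 -13 1 -7 -2 -15 -11 -1 -3 -12 0
-13<-2: swap(1,1), lo=2 mid=2 ⇒ -6 -13 1 -7 -2 -15 -11 -1 -3 -12 0
1>-2: swap(2,10), hi=9 ⇒ -6 -13 0 -7 -2 -15 -11 -1 -3 -12 1
0>-2: swap(2,9), hi=8 ⇒ -6 -13 -12 -7 -2 -15 -11 -1 -3 0 1
-12<-2: swap(2,2), lo=3 mid=3 ⇒ -6 -13 -12 -7 -2 -15 -11 -1 -3 0 1
-7<-2: swap(3,3), lo=4 mid=4 ⇒ -6 -13 -12 -7 -2 -15 -11 -1 -3 0 1
-2=-2: mid=5
-15<-2: swap(4,5), lo=5 mid=6 ⇒ -6 -13 -12 -7 -15 -2 -11 -1 -3 0 1
-11<-2: swap(5,6), lo=6 mid=7 ⇒ -6 -13 -12 -7 -15 -11 -2 -1 -3 0 1
-1>-2: swap(7,8), hi=7 ⇒ -6 -13 -12 -7 -15 -11 -2 -3 -1 0 1
-3<-2: swap(6,7), lo=7 mid=8 ⇒ -6 -13 -12 -7 -15 -11 -3 -2 -1 0 1
done. lo=7 hi=7; v=-6 -13 -12 -7 -15 -11 -3 -2 -1 0 1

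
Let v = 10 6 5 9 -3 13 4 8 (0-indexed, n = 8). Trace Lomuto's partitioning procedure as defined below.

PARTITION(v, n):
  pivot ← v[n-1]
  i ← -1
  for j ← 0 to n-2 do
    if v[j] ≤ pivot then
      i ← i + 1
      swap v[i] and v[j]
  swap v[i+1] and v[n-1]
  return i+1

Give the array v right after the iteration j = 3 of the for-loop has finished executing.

pivot=8, i=-1
j=0: 10>8, skip
j=1: 6≤8, i=0, swap(0,1) ⇒ 6 10 5 9 -3 13 4 8
j=2: 5≤8, i=1, swap(1,2) ⇒ 6 5 10 9 -3 13 4 8
j=3: 9>8, skip
(after j=3) v = 6 5 10 9 -3 13 4 8

6 5 10 9 -3 13 4 8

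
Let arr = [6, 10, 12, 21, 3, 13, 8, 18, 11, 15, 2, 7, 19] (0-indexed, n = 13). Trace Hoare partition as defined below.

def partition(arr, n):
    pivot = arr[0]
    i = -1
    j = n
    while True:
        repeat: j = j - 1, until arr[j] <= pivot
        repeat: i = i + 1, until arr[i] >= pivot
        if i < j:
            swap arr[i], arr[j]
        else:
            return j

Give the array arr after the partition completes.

[2, 3, 12, 21, 10, 13, 8, 18, 11, 15, 6, 7, 19]

pivot=6
j stops at 10 (2), i stops at 0 (6); swap ⇒ [2, 10, 12, 21, 3, 13, 8, 18, 11, 15, 6, 7, 19]
j stops at 4 (3), i stops at 1 (10); swap ⇒ [2, 3, 12, 21, 10, 13, 8, 18, 11, 15, 6, 7, 19]
j stops at 1, i stops at 2; i≥j ⇒ return 1. arr=[2, 3, 12, 21, 10, 13, 8, 18, 11, 15, 6, 7, 19]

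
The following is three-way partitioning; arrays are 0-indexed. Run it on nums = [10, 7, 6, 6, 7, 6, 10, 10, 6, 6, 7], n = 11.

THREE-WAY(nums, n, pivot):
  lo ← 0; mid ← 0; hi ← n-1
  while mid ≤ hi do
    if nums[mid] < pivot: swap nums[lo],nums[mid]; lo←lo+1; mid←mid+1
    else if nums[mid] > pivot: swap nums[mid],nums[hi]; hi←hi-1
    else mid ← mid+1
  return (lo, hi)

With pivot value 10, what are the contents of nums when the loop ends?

[7, 6, 6, 7, 6, 6, 6, 7, 10, 10, 10]

lo=0 mid=0 hi=10
10=10: mid=1
7<10: swap(0,1), lo=1 mid=2 ⇒ [7, 10, 6, 6, 7, 6, 10, 10, 6, 6, 7]
6<10: swap(1,2), lo=2 mid=3 ⇒ [7, 6, 10, 6, 7, 6, 10, 10, 6, 6, 7]
6<10: swap(2,3), lo=3 mid=4 ⇒ [7, 6, 6, 10, 7, 6, 10, 10, 6, 6, 7]
7<10: swap(3,4), lo=4 mid=5 ⇒ [7, 6, 6, 7, 10, 6, 10, 10, 6, 6, 7]
6<10: swap(4,5), lo=5 mid=6 ⇒ [7, 6, 6, 7, 6, 10, 10, 10, 6, 6, 7]
10=10: mid=7
10=10: mid=8
6<10: swap(5,8), lo=6 mid=9 ⇒ [7, 6, 6, 7, 6, 6, 10, 10, 10, 6, 7]
6<10: swap(6,9), lo=7 mid=10 ⇒ [7, 6, 6, 7, 6, 6, 6, 10, 10, 10, 7]
7<10: swap(7,10), lo=8 mid=11 ⇒ [7, 6, 6, 7, 6, 6, 6, 7, 10, 10, 10]
done. lo=8 hi=10; nums=[7, 6, 6, 7, 6, 6, 6, 7, 10, 10, 10]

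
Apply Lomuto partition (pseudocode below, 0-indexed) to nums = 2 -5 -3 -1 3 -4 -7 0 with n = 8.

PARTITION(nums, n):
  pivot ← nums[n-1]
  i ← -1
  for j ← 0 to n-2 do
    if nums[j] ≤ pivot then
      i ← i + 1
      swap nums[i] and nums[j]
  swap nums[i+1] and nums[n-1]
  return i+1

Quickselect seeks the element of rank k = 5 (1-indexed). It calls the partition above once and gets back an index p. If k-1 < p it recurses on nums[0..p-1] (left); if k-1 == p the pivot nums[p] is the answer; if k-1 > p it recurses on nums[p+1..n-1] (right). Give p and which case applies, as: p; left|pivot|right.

5; left

pivot = nums[7] = 0; i = -1
j=0: nums[0]=2 > 0 → no swap
j=1: nums[1]=-5 ≤ 0 → i=0, swap nums[0],nums[1] → -5 2 -3 -1 3 -4 -7 0
j=2: nums[2]=-3 ≤ 0 → i=1, swap nums[1],nums[2] → -5 -3 2 -1 3 -4 -7 0
j=3: nums[3]=-1 ≤ 0 → i=2, swap nums[2],nums[3] → -5 -3 -1 2 3 -4 -7 0
j=4: nums[4]=3 > 0 → no swap
j=5: nums[5]=-4 ≤ 0 → i=3, swap nums[3],nums[5] → -5 -3 -1 -4 3 2 -7 0
j=6: nums[6]=-7 ≤ 0 → i=4, swap nums[4],nums[6] → -5 -3 -1 -4 -7 2 3 0
final swap nums[5],nums[7] → -5 -3 -1 -4 -7 0 3 2; return 5
p = 5; k-1 = 4 < 5 ⇒ left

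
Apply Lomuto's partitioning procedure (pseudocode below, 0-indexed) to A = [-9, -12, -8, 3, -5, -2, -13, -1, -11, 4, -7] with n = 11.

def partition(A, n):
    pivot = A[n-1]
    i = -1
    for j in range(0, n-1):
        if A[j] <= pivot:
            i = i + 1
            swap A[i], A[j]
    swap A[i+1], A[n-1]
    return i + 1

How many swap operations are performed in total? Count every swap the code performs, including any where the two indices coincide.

6

pivot=-7, i=-1
j=0: -9≤-7, i=0, swap(0,0) ⇒ [-9, -12, -8, 3, -5, -2, -13, -1, -11, 4, -7]
j=1: -12≤-7, i=1, swap(1,1) ⇒ [-9, -12, -8, 3, -5, -2, -13, -1, -11, 4, -7]
j=2: -8≤-7, i=2, swap(2,2) ⇒ [-9, -12, -8, 3, -5, -2, -13, -1, -11, 4, -7]
j=3: 3>-7, skip
j=4: -5>-7, skip
j=5: -2>-7, skip
j=6: -13≤-7, i=3, swap(3,6) ⇒ [-9, -12, -8, -13, -5, -2, 3, -1, -11, 4, -7]
j=7: -1>-7, skip
j=8: -11≤-7, i=4, swap(4,8) ⇒ [-9, -12, -8, -13, -11, -2, 3, -1, -5, 4, -7]
j=9: 4>-7, skip
swap(5,10) ⇒ [-9, -12, -8, -13, -11, -7, 3, -1, -5, 4, -2]; return 5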